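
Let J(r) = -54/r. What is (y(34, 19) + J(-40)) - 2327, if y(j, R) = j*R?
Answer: -33593/20 ≈ -1679.7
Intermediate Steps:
y(j, R) = R*j
(y(34, 19) + J(-40)) - 2327 = (19*34 - 54/(-40)) - 2327 = (646 - 54*(-1/40)) - 2327 = (646 + 27/20) - 2327 = 12947/20 - 2327 = -33593/20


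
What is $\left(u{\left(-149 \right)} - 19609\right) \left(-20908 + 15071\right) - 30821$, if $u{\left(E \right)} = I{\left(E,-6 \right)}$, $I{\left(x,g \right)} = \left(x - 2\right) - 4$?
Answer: $115331647$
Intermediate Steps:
$I{\left(x,g \right)} = -6 + x$ ($I{\left(x,g \right)} = \left(-2 + x\right) - 4 = -6 + x$)
$u{\left(E \right)} = -6 + E$
$\left(u{\left(-149 \right)} - 19609\right) \left(-20908 + 15071\right) - 30821 = \left(\left(-6 - 149\right) - 19609\right) \left(-20908 + 15071\right) - 30821 = \left(-155 - 19609\right) \left(-5837\right) - 30821 = \left(-19764\right) \left(-5837\right) - 30821 = 115362468 - 30821 = 115331647$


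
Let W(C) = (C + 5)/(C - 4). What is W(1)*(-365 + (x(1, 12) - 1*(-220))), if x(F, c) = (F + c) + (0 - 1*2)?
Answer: 268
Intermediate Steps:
x(F, c) = -2 + F + c (x(F, c) = (F + c) + (0 - 2) = (F + c) - 2 = -2 + F + c)
W(C) = (5 + C)/(-4 + C)
W(1)*(-365 + (x(1, 12) - 1*(-220))) = ((5 + 1)/(-4 + 1))*(-365 + ((-2 + 1 + 12) - 1*(-220))) = (6/(-3))*(-365 + (11 + 220)) = (-1/3*6)*(-365 + 231) = -2*(-134) = 268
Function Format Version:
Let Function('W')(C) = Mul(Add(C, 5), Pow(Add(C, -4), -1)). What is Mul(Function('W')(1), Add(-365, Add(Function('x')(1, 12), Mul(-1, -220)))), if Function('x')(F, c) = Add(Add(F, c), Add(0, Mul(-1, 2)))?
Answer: 268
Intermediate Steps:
Function('x')(F, c) = Add(-2, F, c) (Function('x')(F, c) = Add(Add(F, c), Add(0, -2)) = Add(Add(F, c), -2) = Add(-2, F, c))
Function('W')(C) = Mul(Pow(Add(-4, C), -1), Add(5, C)) (Function('W')(C) = Mul(Add(5, C), Pow(Add(-4, C), -1)) = Mul(Pow(Add(-4, C), -1), Add(5, C)))
Mul(Function('W')(1), Add(-365, Add(Function('x')(1, 12), Mul(-1, -220)))) = Mul(Mul(Pow(Add(-4, 1), -1), Add(5, 1)), Add(-365, Add(Add(-2, 1, 12), Mul(-1, -220)))) = Mul(Mul(Pow(-3, -1), 6), Add(-365, Add(11, 220))) = Mul(Mul(Rational(-1, 3), 6), Add(-365, 231)) = Mul(-2, -134) = 268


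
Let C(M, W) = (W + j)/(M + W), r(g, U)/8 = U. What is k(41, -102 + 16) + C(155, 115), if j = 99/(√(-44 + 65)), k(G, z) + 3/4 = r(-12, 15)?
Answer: 12925/108 + 11*√21/630 ≈ 119.76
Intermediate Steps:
r(g, U) = 8*U
k(G, z) = 477/4 (k(G, z) = -¾ + 8*15 = -¾ + 120 = 477/4)
j = 33*√21/7 (j = 99/(√21) = 99*(√21/21) = 33*√21/7 ≈ 21.604)
C(M, W) = (W + 33*√21/7)/(M + W)
k(41, -102 + 16) + C(155, 115) = 477/4 + (115 + 33*√21/7)/(155 + 115) = 477/4 + (115 + 33*√21/7)/270 = 477/4 + (23/54 + 11*√21/630) = 12925/108 + 11*√21/630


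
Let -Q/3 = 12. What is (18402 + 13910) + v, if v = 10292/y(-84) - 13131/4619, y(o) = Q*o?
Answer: 112834298419/3491964 ≈ 32313.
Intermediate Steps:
Q = -36 (Q = -3*12 = -36)
y(o) = -36*o
v = 1957651/3491964 (v = 10292/((-36*(-84))) - 13131/4619 = 10292/3024 - 13131*1/4619 = 10292*(1/3024) - 13131/4619 = 2573/756 - 13131/4619 = 1957651/3491964 ≈ 0.56062)
(18402 + 13910) + v = (18402 + 13910) + 1957651/3491964 = 32312 + 1957651/3491964 = 112834298419/3491964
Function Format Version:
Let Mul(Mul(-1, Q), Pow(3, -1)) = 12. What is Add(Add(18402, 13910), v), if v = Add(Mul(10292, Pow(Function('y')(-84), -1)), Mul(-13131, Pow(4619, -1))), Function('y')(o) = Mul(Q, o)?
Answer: Rational(112834298419, 3491964) ≈ 32313.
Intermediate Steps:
Q = -36 (Q = Mul(-3, 12) = -36)
Function('y')(o) = Mul(-36, o)
v = Rational(1957651, 3491964) (v = Add(Mul(10292, Pow(Mul(-36, -84), -1)), Mul(-13131, Pow(4619, -1))) = Add(Mul(10292, Pow(3024, -1)), Mul(-13131, Rational(1, 4619))) = Add(Mul(10292, Rational(1, 3024)), Rational(-13131, 4619)) = Add(Rational(2573, 756), Rational(-13131, 4619)) = Rational(1957651, 3491964) ≈ 0.56062)
Add(Add(18402, 13910), v) = Add(Add(18402, 13910), Rational(1957651, 3491964)) = Add(32312, Rational(1957651, 3491964)) = Rational(112834298419, 3491964)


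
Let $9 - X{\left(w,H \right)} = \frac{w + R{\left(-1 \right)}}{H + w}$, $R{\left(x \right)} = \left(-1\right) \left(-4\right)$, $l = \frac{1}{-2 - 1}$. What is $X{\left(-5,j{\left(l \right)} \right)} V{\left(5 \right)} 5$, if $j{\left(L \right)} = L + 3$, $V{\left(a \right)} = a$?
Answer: $\frac{1500}{7} \approx 214.29$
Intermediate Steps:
$l = - \frac{1}{3}$ ($l = \frac{1}{-3} = - \frac{1}{3} \approx -0.33333$)
$R{\left(x \right)} = 4$
$j{\left(L \right)} = 3 + L$
$X{\left(w,H \right)} = 9 - \frac{4 + w}{H + w}$ ($X{\left(w,H \right)} = 9 - \frac{w + 4}{H + w} = 9 - \frac{4 + w}{H + w}$)
$X{\left(-5,j{\left(l \right)} \right)} V{\left(5 \right)} 5 = \frac{-4 + 8 \left(-5\right) + 9 \left(3 - \frac{1}{3}\right)}{\left(3 - \frac{1}{3}\right) - 5} \cdot 5 \cdot 5 = \frac{-4 - 40 + 9 \cdot \frac{8}{3}}{\frac{8}{3} - 5} \cdot 5 \cdot 5 = \frac{-4 - 40 + 24}{- \frac{7}{3}} \cdot 5 \cdot 5 = \left(- \frac{3}{7}\right) \left(-20\right) 5 \cdot 5 = \frac{60}{7} \cdot 5 \cdot 5 = \frac{300}{7} \cdot 5 = \frac{1500}{7}$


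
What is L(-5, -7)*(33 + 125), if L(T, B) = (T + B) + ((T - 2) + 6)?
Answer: -2054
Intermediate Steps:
L(T, B) = 4 + B + 2*T (L(T, B) = (B + T) + ((-2 + T) + 6) = (B + T) + (4 + T) = 4 + B + 2*T)
L(-5, -7)*(33 + 125) = (4 - 7 + 2*(-5))*(33 + 125) = (4 - 7 - 10)*158 = -13*158 = -2054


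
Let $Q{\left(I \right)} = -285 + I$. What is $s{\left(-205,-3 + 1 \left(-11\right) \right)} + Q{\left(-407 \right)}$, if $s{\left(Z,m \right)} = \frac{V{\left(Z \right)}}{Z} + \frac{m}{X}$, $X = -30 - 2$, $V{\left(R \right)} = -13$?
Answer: $- \frac{2268117}{3280} \approx -691.5$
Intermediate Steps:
$X = -32$ ($X = -30 - 2 = -32$)
$s{\left(Z,m \right)} = - \frac{13}{Z} - \frac{m}{32}$ ($s{\left(Z,m \right)} = - \frac{13}{Z} + \frac{m}{-32} = - \frac{13}{Z} + m \left(- \frac{1}{32}\right) = - \frac{13}{Z} - \frac{m}{32}$)
$s{\left(-205,-3 + 1 \left(-11\right) \right)} + Q{\left(-407 \right)} = \left(- \frac{13}{-205} - \frac{-3 + 1 \left(-11\right)}{32}\right) - 692 = \left(\left(-13\right) \left(- \frac{1}{205}\right) - \frac{-3 - 11}{32}\right) - 692 = \left(\frac{13}{205} - - \frac{7}{16}\right) - 692 = \left(\frac{13}{205} + \frac{7}{16}\right) - 692 = \frac{1643}{3280} - 692 = - \frac{2268117}{3280}$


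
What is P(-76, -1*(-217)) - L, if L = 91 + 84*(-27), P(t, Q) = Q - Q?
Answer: 2177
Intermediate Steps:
P(t, Q) = 0
L = -2177 (L = 91 - 2268 = -2177)
P(-76, -1*(-217)) - L = 0 - 1*(-2177) = 0 + 2177 = 2177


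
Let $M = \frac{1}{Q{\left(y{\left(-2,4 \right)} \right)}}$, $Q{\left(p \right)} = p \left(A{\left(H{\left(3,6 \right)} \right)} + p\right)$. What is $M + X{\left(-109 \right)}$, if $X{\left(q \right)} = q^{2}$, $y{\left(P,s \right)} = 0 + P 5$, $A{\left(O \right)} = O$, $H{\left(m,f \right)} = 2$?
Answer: $\frac{950481}{80} \approx 11881.0$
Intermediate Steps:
$y{\left(P,s \right)} = 5 P$ ($y{\left(P,s \right)} = 0 + 5 P = 5 P$)
$Q{\left(p \right)} = p \left(2 + p\right)$
$M = \frac{1}{80}$ ($M = \frac{1}{5 \left(-2\right) \left(2 + 5 \left(-2\right)\right)} = \frac{1}{\left(-10\right) \left(2 - 10\right)} = \frac{1}{\left(-10\right) \left(-8\right)} = \frac{1}{80} \approx 0.0125$)
$M + X{\left(-109 \right)} = \frac{1}{80} + \left(-109\right)^{2} = \frac{1}{80} + 11881 = \frac{950481}{80}$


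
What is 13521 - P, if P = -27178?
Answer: 40699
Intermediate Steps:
13521 - P = 13521 - 1*(-27178) = 13521 + 27178 = 40699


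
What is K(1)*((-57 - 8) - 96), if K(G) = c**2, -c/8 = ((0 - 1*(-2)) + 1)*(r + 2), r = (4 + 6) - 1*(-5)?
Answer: -26800704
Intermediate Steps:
r = 15 (r = 10 + 5 = 15)
c = -408 (c = -8*((0 - 1*(-2)) + 1)*(15 + 2) = -8*((0 + 2) + 1)*17 = -8*(2 + 1)*17 = -24*17 = -8*51 = -408)
K(G) = 166464 (K(G) = (-408)**2 = 166464)
K(1)*((-57 - 8) - 96) = 166464*((-57 - 8) - 96) = 166464*(-65 - 96) = 166464*(-161) = -26800704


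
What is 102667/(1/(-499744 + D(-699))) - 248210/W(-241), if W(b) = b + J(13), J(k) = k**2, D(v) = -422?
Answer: -1848619413887/36 ≈ -5.1351e+10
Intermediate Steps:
W(b) = 169 + b (W(b) = b + 13**2 = b + 169 = 169 + b)
102667/(1/(-499744 + D(-699))) - 248210/W(-241) = 102667/(1/(-499744 - 422)) - 248210/(169 - 241) = 102667/(1/(-500166)) - 248210/(-72) = 102667/(-1/500166) - 248210*(-1/72) = 102667*(-500166) + 124105/36 = -51350542722 + 124105/36 = -1848619413887/36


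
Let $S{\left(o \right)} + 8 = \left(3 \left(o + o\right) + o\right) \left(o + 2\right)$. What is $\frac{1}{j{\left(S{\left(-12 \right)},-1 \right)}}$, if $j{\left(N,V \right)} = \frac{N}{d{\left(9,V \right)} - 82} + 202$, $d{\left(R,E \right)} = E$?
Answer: $\frac{83}{15934} \approx 0.005209$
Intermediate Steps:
$S{\left(o \right)} = -8 + 7 o \left(2 + o\right)$ ($S{\left(o \right)} = -8 + \left(3 \left(o + o\right) + o\right) \left(o + 2\right) = -8 + \left(3 \cdot 2 o + o\right) \left(2 + o\right) = -8 + \left(6 o + o\right) \left(2 + o\right) = -8 + 7 o \left(2 + o\right)$)
$j{\left(N,V \right)} = 202 + \frac{N}{-82 + V}$ ($j{\left(N,V \right)} = \frac{N}{V - 82} + 202 = \frac{N}{-82 + V} + 202 = 202 + \frac{N}{-82 + V}$)
$\frac{1}{j{\left(S{\left(-12 \right)},-1 \right)}} = \frac{1}{\frac{1}{-82 - 1} \left(-16564 + \left(-8 + 7 \left(-12\right)^{2} + 14 \left(-12\right)\right) + 202 \left(-1\right)\right)} = \frac{1}{\frac{1}{-83} \left(-16564 - -832 - 202\right)} = \frac{1}{\left(- \frac{1}{83}\right) \left(-16564 - -832 - 202\right)} = \frac{1}{\left(- \frac{1}{83}\right) \left(-16564 + 832 - 202\right)} = \frac{1}{\left(- \frac{1}{83}\right) \left(-15934\right)} = \frac{1}{\frac{15934}{83}} = \frac{83}{15934}$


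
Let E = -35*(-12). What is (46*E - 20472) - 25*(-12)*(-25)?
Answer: -8652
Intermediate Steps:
E = 420
(46*E - 20472) - 25*(-12)*(-25) = (46*420 - 20472) - 25*(-12)*(-25) = (19320 - 20472) + 300*(-25) = -1152 - 7500 = -8652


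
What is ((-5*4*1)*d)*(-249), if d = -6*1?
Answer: -29880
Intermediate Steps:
d = -6
((-5*4*1)*d)*(-249) = ((-5*4*1)*(-6))*(-249) = (-20*1*(-6))*(-249) = -20*(-6)*(-249) = 120*(-249) = -29880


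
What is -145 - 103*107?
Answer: -11166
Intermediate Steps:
-145 - 103*107 = -145 - 11021 = -11166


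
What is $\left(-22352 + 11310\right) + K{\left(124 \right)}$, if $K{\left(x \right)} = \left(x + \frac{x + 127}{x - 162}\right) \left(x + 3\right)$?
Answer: $\frac{146951}{38} \approx 3867.1$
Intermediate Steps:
$K{\left(x \right)} = \left(3 + x\right) \left(x + \frac{127 + x}{-162 + x}\right)$ ($K{\left(x \right)} = \left(x + \frac{127 + x}{-162 + x}\right) \left(3 + x\right) = \left(3 + x\right) \left(x + \frac{127 + x}{-162 + x}\right)$)
$\left(-22352 + 11310\right) + K{\left(124 \right)} = \left(-22352 + 11310\right) + \frac{381 + 124^{3} - 44144 - 158 \cdot 124^{2}}{-162 + 124} = -11042 + \frac{381 + 1906624 - 44144 - 2429408}{-38} = -11042 - \frac{381 + 1906624 - 44144 - 2429408}{38} = -11042 - - \frac{566547}{38} = -11042 + \frac{566547}{38} = \frac{146951}{38}$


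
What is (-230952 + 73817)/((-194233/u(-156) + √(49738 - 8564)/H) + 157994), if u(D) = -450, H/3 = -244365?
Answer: -1337885308045856712309750/1348874033845863026877209 - 11519488282500*√41174/1348874033845863026877209 ≈ -0.99185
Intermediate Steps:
H = -733095 (H = 3*(-244365) = -733095)
(-230952 + 73817)/((-194233/u(-156) + √(49738 - 8564)/H) + 157994) = (-230952 + 73817)/((-194233/(-450) + √(49738 - 8564)/(-733095)) + 157994) = -157135/((-194233*(-1/450) + √41174*(-1/733095)) + 157994) = -157135/((194233/450 - √41174/733095) + 157994) = -157135/(71291533/450 - √41174/733095)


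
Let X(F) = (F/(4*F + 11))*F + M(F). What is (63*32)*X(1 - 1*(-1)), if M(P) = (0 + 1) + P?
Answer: 122976/19 ≈ 6472.4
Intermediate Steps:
M(P) = 1 + P
X(F) = 1 + F + F²/(11 + 4*F) (X(F) = (F/(4*F + 11))*F + (1 + F) = (F/(11 + 4*F))*F + (1 + F) = F²/(11 + 4*F) + (1 + F) = 1 + F + F²/(11 + 4*F))
(63*32)*X(1 - 1*(-1)) = (63*32)*((11 + 5*(1 - 1*(-1))² + 15*(1 - 1*(-1)))/(11 + 4*(1 - 1*(-1)))) = 2016*((11 + 5*(1 + 1)² + 15*(1 + 1))/(11 + 4*(1 + 1))) = 2016*((11 + 5*2² + 15*2)/(11 + 4*2)) = 2016*((11 + 5*4 + 30)/(11 + 8)) = 2016*((11 + 20 + 30)/19) = 2016*((1/19)*61) = 2016*(61/19) = 122976/19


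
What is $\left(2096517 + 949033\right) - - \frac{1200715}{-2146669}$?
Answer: $\frac{6537786572235}{2146669} \approx 3.0455 \cdot 10^{6}$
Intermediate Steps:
$\left(2096517 + 949033\right) - - \frac{1200715}{-2146669} = 3045550 - \left(-1200715\right) \left(- \frac{1}{2146669}\right) = 3045550 - \frac{1200715}{2146669} = \frac{6537786572235}{2146669}$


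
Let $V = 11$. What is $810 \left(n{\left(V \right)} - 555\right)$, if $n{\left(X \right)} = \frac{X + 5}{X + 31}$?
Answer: $- \frac{3144690}{7} \approx -4.4924 \cdot 10^{5}$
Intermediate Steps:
$n{\left(X \right)} = \frac{5 + X}{31 + X}$
$810 \left(n{\left(V \right)} - 555\right) = 810 \left(\frac{5 + 11}{31 + 11} - 555\right) = 810 \left(\frac{1}{42} \cdot 16 - 555\right) = 810 \left(\frac{8}{21} - 555\right) = 810 \left(- \frac{11647}{21}\right) = - \frac{3144690}{7}$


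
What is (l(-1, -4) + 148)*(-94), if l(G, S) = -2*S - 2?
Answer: -14476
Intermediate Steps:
l(G, S) = -2 - 2*S
(l(-1, -4) + 148)*(-94) = ((-2 - 2*(-4)) + 148)*(-94) = ((-2 + 8) + 148)*(-94) = (6 + 148)*(-94) = 154*(-94) = -14476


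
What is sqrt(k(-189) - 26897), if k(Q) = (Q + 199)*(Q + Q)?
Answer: I*sqrt(30677) ≈ 175.15*I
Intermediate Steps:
k(Q) = 2*Q*(199 + Q) (k(Q) = (199 + Q)*(2*Q) = 2*Q*(199 + Q))
sqrt(k(-189) - 26897) = sqrt(2*(-189)*(199 - 189) - 26897) = sqrt(2*(-189)*10 - 26897) = sqrt(-3780 - 26897) = sqrt(-30677) = I*sqrt(30677)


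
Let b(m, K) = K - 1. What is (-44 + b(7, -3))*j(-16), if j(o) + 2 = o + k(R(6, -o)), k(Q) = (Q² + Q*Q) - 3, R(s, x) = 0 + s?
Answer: -2448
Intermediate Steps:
b(m, K) = -1 + K
R(s, x) = s
k(Q) = -3 + 2*Q² (k(Q) = (Q² + Q²) - 3 = 2*Q² - 3 = -3 + 2*Q²)
j(o) = 67 + o (j(o) = -2 + (o + (-3 + 2*6²)) = -2 + (o + (-3 + 2*36)) = -2 + (o + (-3 + 72)) = -2 + (o + 69) = -2 + (69 + o) = 67 + o)
(-44 + b(7, -3))*j(-16) = (-44 + (-1 - 3))*(67 - 16) = (-44 - 4)*51 = -48*51 = -2448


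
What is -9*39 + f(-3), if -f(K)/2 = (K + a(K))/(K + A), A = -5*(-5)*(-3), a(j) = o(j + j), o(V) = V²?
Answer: -4552/13 ≈ -350.15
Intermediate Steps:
a(j) = 4*j² (a(j) = (j + j)² = (2*j)² = 4*j²)
A = -75 (A = 25*(-3) = -75)
f(K) = -2*(K + 4*K²)/(-75 + K) (f(K) = -2*(K + 4*K²)/(K - 75) = -2*(K + 4*K²)/(-75 + K))
-9*39 + f(-3) = -9*39 + 2*(-3)*(-1 - 4*(-3))/(-75 - 3) = -351 + 2*(-3)*(-1 + 12)/(-78) = -351 + 2*(-3)*(-1/78)*11 = -351 + 11/13 = -4552/13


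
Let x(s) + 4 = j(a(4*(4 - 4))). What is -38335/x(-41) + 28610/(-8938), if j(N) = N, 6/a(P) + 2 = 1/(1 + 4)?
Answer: 46694785/8938 ≈ 5224.3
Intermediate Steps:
a(P) = -10/3 (a(P) = 6/(-2 + 1/(1 + 4)) = 6/(-2 + 1/5) = 6/(-9/5) = 6*(-5/9) = -10/3)
x(s) = -22/3 (x(s) = -4 - 10/3 = -22/3)
-38335/x(-41) + 28610/(-8938) = -38335/(-22/3) + 28610/(-8938) = -38335*(-3/22) + 28610*(-1/8938) = 10455/2 - 14305/4469 = 46694785/8938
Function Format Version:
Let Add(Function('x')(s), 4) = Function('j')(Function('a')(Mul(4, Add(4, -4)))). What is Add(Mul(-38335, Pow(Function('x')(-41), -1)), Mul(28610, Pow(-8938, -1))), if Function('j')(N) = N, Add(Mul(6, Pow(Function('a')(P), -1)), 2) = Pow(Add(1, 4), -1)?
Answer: Rational(46694785, 8938) ≈ 5224.3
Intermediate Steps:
Function('a')(P) = Rational(-10, 3) (Function('a')(P) = Mul(6, Pow(Add(-2, Pow(Add(1, 4), -1)), -1)) = Mul(6, Pow(Add(-2, Pow(5, -1)), -1)) = Mul(6, Pow(Add(-2, Rational(1, 5)), -1)) = Mul(6, Pow(Rational(-9, 5), -1)) = Mul(6, Rational(-5, 9)) = Rational(-10, 3))
Function('x')(s) = Rational(-22, 3) (Function('x')(s) = Add(-4, Rational(-10, 3)) = Rational(-22, 3))
Add(Mul(-38335, Pow(Function('x')(-41), -1)), Mul(28610, Pow(-8938, -1))) = Add(Mul(-38335, Pow(Rational(-22, 3), -1)), Mul(28610, Pow(-8938, -1))) = Add(Mul(-38335, Rational(-3, 22)), Mul(28610, Rational(-1, 8938))) = Add(Rational(10455, 2), Rational(-14305, 4469)) = Rational(46694785, 8938)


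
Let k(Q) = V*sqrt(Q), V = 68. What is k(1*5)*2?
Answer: 136*sqrt(5) ≈ 304.11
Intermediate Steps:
k(Q) = 68*sqrt(Q)
k(1*5)*2 = (68*sqrt(1*5))*2 = (68*sqrt(5))*2 = 136*sqrt(5)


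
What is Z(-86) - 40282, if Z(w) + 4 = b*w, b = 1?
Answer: -40372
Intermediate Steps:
Z(w) = -4 + w (Z(w) = -4 + 1*w = -4 + w)
Z(-86) - 40282 = (-4 - 86) - 40282 = -90 - 40282 = -40372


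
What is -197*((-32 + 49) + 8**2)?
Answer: -15957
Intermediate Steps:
-197*((-32 + 49) + 8**2) = -197*(17 + 64) = -197*81 = -15957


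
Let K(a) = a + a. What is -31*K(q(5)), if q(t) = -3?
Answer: 186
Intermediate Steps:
K(a) = 2*a
-31*K(q(5)) = -62*(-3) = -31*(-6) = 186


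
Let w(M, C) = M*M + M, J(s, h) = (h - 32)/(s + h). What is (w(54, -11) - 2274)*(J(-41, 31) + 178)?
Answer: 619788/5 ≈ 1.2396e+5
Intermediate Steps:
J(s, h) = (-32 + h)/(h + s)
w(M, C) = M + M² (w(M, C) = M² + M = M + M²)
(w(54, -11) - 2274)*(J(-41, 31) + 178) = (54*(1 + 54) - 2274)*((-32 + 31)/(31 - 41) + 178) = (54*55 - 2274)*(-1/(-10) + 178) = (2970 - 2274)*(-⅒*(-1) + 178) = 696*(⅒ + 178) = 696*(1781/10) = 619788/5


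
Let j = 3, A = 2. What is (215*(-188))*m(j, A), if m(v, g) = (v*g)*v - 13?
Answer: -202100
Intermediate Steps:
m(v, g) = -13 + g*v² (m(v, g) = (g*v)*v - 13 = g*v² - 13 = -13 + g*v²)
(215*(-188))*m(j, A) = (215*(-188))*(-13 + 2*3²) = -40420*(-13 + 2*9) = -40420*(-13 + 18) = -40420*5 = -202100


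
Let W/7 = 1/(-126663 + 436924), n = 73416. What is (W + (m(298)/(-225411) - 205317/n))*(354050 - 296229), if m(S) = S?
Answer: -5650634513648932589/34928157568488 ≈ -1.6178e+5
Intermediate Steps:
W = 1/44323 (W = 7/(-126663 + 436924) = 7/310261 = 7*(1/310261) = 1/44323 ≈ 2.2562e-5)
(W + (m(298)/(-225411) - 205317/n))*(354050 - 296229) = (1/44323 + (298/(-225411) - 205317/73416))*(354050 - 296229) = (1/44323 + (298*(-1/225411) - 205317*1/73416))*57821 = (1/44323 + (-298/225411 - 9777/3496))*57821 = (1/44323 - 2204885155/788036856)*57821 = -97726336688209/34928157568488*57821 = -5650634513648932589/34928157568488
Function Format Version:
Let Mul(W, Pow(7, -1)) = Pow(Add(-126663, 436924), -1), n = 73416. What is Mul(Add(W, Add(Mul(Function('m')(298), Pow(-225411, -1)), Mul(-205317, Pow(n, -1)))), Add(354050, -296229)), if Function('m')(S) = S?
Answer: Rational(-5650634513648932589, 34928157568488) ≈ -1.6178e+5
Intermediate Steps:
W = Rational(1, 44323) (W = Mul(7, Pow(Add(-126663, 436924), -1)) = Mul(7, Pow(310261, -1)) = Mul(7, Rational(1, 310261)) = Rational(1, 44323) ≈ 2.2562e-5)
Mul(Add(W, Add(Mul(Function('m')(298), Pow(-225411, -1)), Mul(-205317, Pow(n, -1)))), Add(354050, -296229)) = Mul(Add(Rational(1, 44323), Add(Mul(298, Pow(-225411, -1)), Mul(-205317, Pow(73416, -1)))), Add(354050, -296229)) = Mul(Add(Rational(1, 44323), Add(Mul(298, Rational(-1, 225411)), Mul(-205317, Rational(1, 73416)))), 57821) = Mul(Add(Rational(1, 44323), Add(Rational(-298, 225411), Rational(-9777, 3496))), 57821) = Mul(Add(Rational(1, 44323), Rational(-2204885155, 788036856)), 57821) = Mul(Rational(-97726336688209, 34928157568488), 57821) = Rational(-5650634513648932589, 34928157568488)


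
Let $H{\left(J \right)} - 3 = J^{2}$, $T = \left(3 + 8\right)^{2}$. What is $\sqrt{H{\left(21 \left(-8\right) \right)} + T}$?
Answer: $2 \sqrt{7087} \approx 168.37$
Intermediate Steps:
$T = 121$ ($T = 11^{2} = 121$)
$H{\left(J \right)} = 3 + J^{2}$
$\sqrt{H{\left(21 \left(-8\right) \right)} + T} = \sqrt{\left(3 + \left(21 \left(-8\right)\right)^{2}\right) + 121} = \sqrt{\left(3 + \left(-168\right)^{2}\right) + 121} = \sqrt{\left(3 + 28224\right) + 121} = \sqrt{28227 + 121} = \sqrt{28348} = 2 \sqrt{7087}$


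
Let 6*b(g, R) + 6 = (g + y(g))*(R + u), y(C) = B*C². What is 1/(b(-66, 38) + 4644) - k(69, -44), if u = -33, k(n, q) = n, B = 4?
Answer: -1318451/19108 ≈ -69.000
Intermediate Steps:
y(C) = 4*C²
b(g, R) = -1 + (-33 + R)*(g + 4*g²)/6 (b(g, R) = -1 + ((g + 4*g²)*(R - 33))/6 = -1 + ((g + 4*g²)*(-33 + R))/6 = -1 + ((-33 + R)*(g + 4*g²))/6 = -1 + (-33 + R)*(g + 4*g²)/6)
1/(b(-66, 38) + 4644) - k(69, -44) = 1/((-1 - 22*(-66)² - 11/2*(-66) + (⅙)*38*(-66) + (⅔)*38*(-66)²) + 4644) - 1*69 = 1/((-1 - 22*4356 + 363 - 418 + (⅔)*38*4356) + 4644) - 69 = 1/((-1 - 95832 + 363 - 418 + 110352) + 4644) - 69 = 1/(14464 + 4644) - 69 = 1/19108 - 69 = -1318451/19108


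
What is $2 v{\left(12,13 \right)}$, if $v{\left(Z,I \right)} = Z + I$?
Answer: $50$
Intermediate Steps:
$v{\left(Z,I \right)} = I + Z$
$2 v{\left(12,13 \right)} = 2 \left(13 + 12\right) = 2 \cdot 25 = 50$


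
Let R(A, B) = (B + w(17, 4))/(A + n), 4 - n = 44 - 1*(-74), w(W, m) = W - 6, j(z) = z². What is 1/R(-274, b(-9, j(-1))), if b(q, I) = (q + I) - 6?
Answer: 388/3 ≈ 129.33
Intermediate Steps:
w(W, m) = -6 + W
n = -114 (n = 4 - (44 - 1*(-74)) = 4 - (44 + 74) = 4 - 1*118 = 4 - 118 = -114)
b(q, I) = -6 + I + q (b(q, I) = (I + q) - 6 = -6 + I + q)
R(A, B) = (11 + B)/(-114 + A) (R(A, B) = (B + (-6 + 17))/(A - 114) = (B + 11)/(-114 + A) = (11 + B)/(-114 + A))
1/R(-274, b(-9, j(-1))) = 1/((11 + (-6 + (-1)² - 9))/(-114 - 274)) = 1/((11 + (-6 + 1 - 9))/(-388)) = 1/(-(11 - 14)/388) = 1/(-1/388*(-3)) = 1/(3/388) = 388/3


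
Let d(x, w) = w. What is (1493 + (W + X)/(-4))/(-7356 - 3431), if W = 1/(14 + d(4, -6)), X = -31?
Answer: -48023/345184 ≈ -0.13912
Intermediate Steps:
W = 1/8 (W = 1/(14 - 6) = 1/8 ≈ 0.12500)
(1493 + (W + X)/(-4))/(-7356 - 3431) = (1493 + (1/8 - 31)/(-4))/(-7356 - 3431) = (1493 - 247/8*(-1/4))/(-10787) = (1493 + 247/32)*(-1/10787) = (48023/32)*(-1/10787) = -48023/345184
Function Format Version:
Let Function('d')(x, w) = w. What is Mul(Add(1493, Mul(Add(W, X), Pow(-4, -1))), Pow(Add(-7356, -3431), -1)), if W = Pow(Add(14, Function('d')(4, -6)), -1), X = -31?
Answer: Rational(-48023, 345184) ≈ -0.13912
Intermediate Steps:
W = Rational(1, 8) (W = Pow(Add(14, -6), -1) = Pow(8, -1) = Rational(1, 8) ≈ 0.12500)
Mul(Add(1493, Mul(Add(W, X), Pow(-4, -1))), Pow(Add(-7356, -3431), -1)) = Mul(Add(1493, Mul(Add(Rational(1, 8), -31), Pow(-4, -1))), Pow(Add(-7356, -3431), -1)) = Mul(Add(1493, Mul(Rational(-247, 8), Rational(-1, 4))), Pow(-10787, -1)) = Mul(Add(1493, Rational(247, 32)), Rational(-1, 10787)) = Mul(Rational(48023, 32), Rational(-1, 10787)) = Rational(-48023, 345184)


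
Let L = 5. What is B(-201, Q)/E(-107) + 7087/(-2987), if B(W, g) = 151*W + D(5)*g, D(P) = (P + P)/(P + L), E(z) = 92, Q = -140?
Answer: -91728621/274804 ≈ -333.80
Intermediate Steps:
D(P) = 2*P/(5 + P) (D(P) = (P + P)/(P + 5) = (2*P)/(5 + P) = 2*P/(5 + P))
B(W, g) = g + 151*W (B(W, g) = 151*W + (2*5/(5 + 5))*g = 151*W + (2*5/10)*g = 151*W + (2*5*(⅒))*g = 151*W + 1*g = 151*W + g = g + 151*W)
B(-201, Q)/E(-107) + 7087/(-2987) = (-140 + 151*(-201))/92 + 7087/(-2987) = (-140 - 30351)*(1/92) + 7087*(-1/2987) = -30491*1/92 - 7087/2987 = -30491/92 - 7087/2987 = -91728621/274804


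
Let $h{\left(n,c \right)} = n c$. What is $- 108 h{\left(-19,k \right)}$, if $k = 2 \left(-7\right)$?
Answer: $-28728$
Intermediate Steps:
$k = -14$
$h{\left(n,c \right)} = c n$
$- 108 h{\left(-19,k \right)} = - 108 \left(\left(-14\right) \left(-19\right)\right) = \left(-108\right) 266 = -28728$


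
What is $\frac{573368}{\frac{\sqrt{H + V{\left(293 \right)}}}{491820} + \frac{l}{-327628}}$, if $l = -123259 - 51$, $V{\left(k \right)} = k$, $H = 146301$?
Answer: $\frac{3573378928202897530332000}{2345638331349458153} - \frac{19304368515862316880 \sqrt{146594}}{2345638331349458153} \approx 1.5203 \cdot 10^{6}$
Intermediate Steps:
$l = -123310$ ($l = -123259 - 51 = -123310$)
$\frac{573368}{\frac{\sqrt{H + V{\left(293 \right)}}}{491820} + \frac{l}{-327628}} = \frac{573368}{\frac{\sqrt{146301 + 293}}{491820} - \frac{123310}{-327628}} = \frac{573368}{\sqrt{146594} \cdot \frac{1}{491820} - - \frac{61655}{163814}} = \frac{573368}{\frac{\sqrt{146594}}{491820} + \frac{61655}{163814}} = \frac{573368}{\frac{61655}{163814} + \frac{\sqrt{146594}}{491820}}$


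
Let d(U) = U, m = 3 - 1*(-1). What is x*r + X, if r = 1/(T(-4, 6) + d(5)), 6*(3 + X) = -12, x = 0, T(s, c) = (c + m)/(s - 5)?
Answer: -5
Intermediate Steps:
m = 4 (m = 3 + 1 = 4)
T(s, c) = (4 + c)/(-5 + s) (T(s, c) = (c + 4)/(s - 5) = (4 + c)/(-5 + s))
X = -5 (X = -3 + (⅙)*(-12) = -3 - 2 = -5)
r = 9/35 (r = 1/((4 + 6)/(-5 - 4) + 5) = 1/(10/(-9) + 5) = 1/(-⅑*10 + 5) = 1/(-10/9 + 5) = 1/(35/9) = 9/35 ≈ 0.25714)
x*r + X = 0*(9/35) - 5 = 0 - 5 = -5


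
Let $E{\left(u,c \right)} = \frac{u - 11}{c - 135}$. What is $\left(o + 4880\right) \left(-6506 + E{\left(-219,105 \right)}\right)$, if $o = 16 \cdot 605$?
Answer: $- \frac{283847200}{3} \approx -9.4616 \cdot 10^{7}$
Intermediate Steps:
$o = 9680$
$E{\left(u,c \right)} = \frac{-11 + u}{-135 + c}$
$\left(o + 4880\right) \left(-6506 + E{\left(-219,105 \right)}\right) = \left(9680 + 4880\right) \left(-6506 + \frac{-11 - 219}{-135 + 105}\right) = 14560 \left(-6506 + \frac{1}{-30} \left(-230\right)\right) = 14560 \left(-6506 - - \frac{23}{3}\right) = 14560 \left(-6506 + \frac{23}{3}\right) = 14560 \left(- \frac{19495}{3}\right) = - \frac{283847200}{3}$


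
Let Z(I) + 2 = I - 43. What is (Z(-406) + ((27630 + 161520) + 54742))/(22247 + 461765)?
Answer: 243441/484012 ≈ 0.50296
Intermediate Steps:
Z(I) = -45 + I (Z(I) = -2 + (I - 43) = -2 + (-43 + I) = -45 + I)
(Z(-406) + ((27630 + 161520) + 54742))/(22247 + 461765) = ((-45 - 406) + ((27630 + 161520) + 54742))/(22247 + 461765) = (-451 + (189150 + 54742))/484012 = (-451 + 243892)*(1/484012) = 243441*(1/484012) = 243441/484012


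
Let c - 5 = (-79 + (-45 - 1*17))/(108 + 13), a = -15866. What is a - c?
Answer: -1920250/121 ≈ -15870.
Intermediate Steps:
c = 464/121 (c = 5 + (-79 + (-45 - 1*17))/(108 + 13) = 5 + (-79 + (-45 - 17))/121 = 5 + (-79 - 62)/121 = 5 + (1/121)*(-141) = 5 - 141/121 = 464/121 ≈ 3.8347)
a - c = -15866 - 1*464/121 = -15866 - 464/121 = -1920250/121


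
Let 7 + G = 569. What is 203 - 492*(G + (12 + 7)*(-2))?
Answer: -257605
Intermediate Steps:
G = 562 (G = -7 + 569 = 562)
203 - 492*(G + (12 + 7)*(-2)) = 203 - 492*(562 + (12 + 7)*(-2)) = 203 - 492*(562 + 19*(-2)) = 203 - 492*(562 - 38) = 203 - 492*524 = 203 - 257808 = -257605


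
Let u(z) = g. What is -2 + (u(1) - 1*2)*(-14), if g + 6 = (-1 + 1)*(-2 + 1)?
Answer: 110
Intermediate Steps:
g = -6 (g = -6 + (-1 + 1)*(-2 + 1) = -6 + 0*(-1) = -6 + 0 = -6)
u(z) = -6
-2 + (u(1) - 1*2)*(-14) = -2 + (-6 - 1*2)*(-14) = -2 + (-6 - 2)*(-14) = -2 - 8*(-14) = -2 + 112 = 110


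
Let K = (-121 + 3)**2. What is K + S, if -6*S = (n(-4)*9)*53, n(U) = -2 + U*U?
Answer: 12811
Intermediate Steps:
n(U) = -2 + U**2
K = 13924 (K = (-118)**2 = 13924)
S = -1113 (S = -(-2 + (-4)**2)*9*53/6 = -(-2 + 16)*9*53/6 = -14*9*53/6 = -21*53 = -1/6*6678 = -1113)
K + S = 13924 - 1113 = 12811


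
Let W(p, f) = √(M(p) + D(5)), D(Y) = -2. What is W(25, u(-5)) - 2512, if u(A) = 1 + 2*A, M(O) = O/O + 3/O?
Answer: -2512 + I*√22/5 ≈ -2512.0 + 0.93808*I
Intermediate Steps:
M(O) = 1 + 3/O
W(p, f) = √(-2 + (3 + p)/p) (W(p, f) = √((3 + p)/p - 2) = √(-2 + (3 + p)/p))
W(25, u(-5)) - 2512 = √((3 - 1*25)/25) - 2512 = √((3 - 25)/25) - 2512 = √((1/25)*(-22)) - 2512 = √(-22/25) - 2512 = I*√22/5 - 2512 = -2512 + I*√22/5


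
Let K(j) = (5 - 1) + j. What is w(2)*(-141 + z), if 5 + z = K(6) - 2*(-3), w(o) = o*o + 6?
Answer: -1300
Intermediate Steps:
K(j) = 4 + j
w(o) = 6 + o² (w(o) = o² + 6 = 6 + o²)
z = 11 (z = -5 + ((4 + 6) - 2*(-3)) = -5 + (10 + 6) = -5 + 16 = 11)
w(2)*(-141 + z) = (6 + 2²)*(-141 + 11) = (6 + 4)*(-130) = 10*(-130) = -1300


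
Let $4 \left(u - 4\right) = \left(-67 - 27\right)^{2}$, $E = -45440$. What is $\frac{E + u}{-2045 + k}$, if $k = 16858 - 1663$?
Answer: $- \frac{43227}{13150} \approx -3.2872$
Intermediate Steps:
$k = 15195$ ($k = 16858 - 1663 = 15195$)
$u = 2213$ ($u = 4 + \frac{\left(-67 - 27\right)^{2}}{4} = 4 + \frac{\left(-94\right)^{2}}{4} = 4 + \frac{1}{4} \cdot 8836 = 4 + 2209 = 2213$)
$\frac{E + u}{-2045 + k} = \frac{-45440 + 2213}{-2045 + 15195} = - \frac{43227}{13150}$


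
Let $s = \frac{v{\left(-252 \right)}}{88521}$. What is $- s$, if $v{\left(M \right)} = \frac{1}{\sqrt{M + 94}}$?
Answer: $\frac{i \sqrt{158}}{13986318} \approx 8.9872 \cdot 10^{-7} i$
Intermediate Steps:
$v{\left(M \right)} = \frac{1}{\sqrt{94 + M}}$
$s = - \frac{i \sqrt{158}}{13986318}$ ($s = \frac{1}{\sqrt{94 - 252} \cdot 88521} = \frac{1}{\sqrt{-158}} \cdot \frac{1}{88521} = - \frac{i \sqrt{158}}{158} \cdot \frac{1}{88521} = - \frac{i \sqrt{158}}{13986318} \approx - 8.9872 \cdot 10^{-7} i$)
$- s = - \frac{\left(-1\right) i \sqrt{158}}{13986318} = \frac{i \sqrt{158}}{13986318}$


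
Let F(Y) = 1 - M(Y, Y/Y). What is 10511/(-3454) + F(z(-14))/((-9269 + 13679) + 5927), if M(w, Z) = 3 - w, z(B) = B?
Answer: -108707471/35703998 ≈ -3.0447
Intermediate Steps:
F(Y) = -2 + Y (F(Y) = 1 - (3 - Y) = 1 + (-3 + Y) = -2 + Y)
10511/(-3454) + F(z(-14))/((-9269 + 13679) + 5927) = 10511/(-3454) + (-2 - 14)/((-9269 + 13679) + 5927) = 10511*(-1/3454) - 16/(4410 + 5927) = -10511/3454 - 16/10337 = -108707471/35703998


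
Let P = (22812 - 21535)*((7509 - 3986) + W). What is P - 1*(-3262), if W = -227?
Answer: 4212254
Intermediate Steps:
P = 4208992 (P = (22812 - 21535)*((7509 - 3986) - 227) = 1277*(3523 - 227) = 1277*3296 = 4208992)
P - 1*(-3262) = 4208992 - 1*(-3262) = 4208992 + 3262 = 4212254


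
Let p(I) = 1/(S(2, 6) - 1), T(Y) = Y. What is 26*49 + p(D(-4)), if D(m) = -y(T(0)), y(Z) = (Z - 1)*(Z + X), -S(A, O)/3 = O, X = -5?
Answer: 24205/19 ≈ 1273.9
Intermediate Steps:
S(A, O) = -3*O
y(Z) = (-1 + Z)*(-5 + Z) (y(Z) = (Z - 1)*(Z - 5) = (-1 + Z)*(-5 + Z))
D(m) = -5 (D(m) = -(5 + 0² - 6*0) = -(5 + 0 + 0) = -1*5 = -5)
p(I) = -1/19 (p(I) = 1/(-3*6 - 1) = 1/(-18 - 1) = 1/(-19) = -1/19)
26*49 + p(D(-4)) = 26*49 - 1/19 = 1274 - 1/19 = 24205/19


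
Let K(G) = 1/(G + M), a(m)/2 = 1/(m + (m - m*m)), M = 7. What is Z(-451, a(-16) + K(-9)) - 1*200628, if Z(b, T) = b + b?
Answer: -201530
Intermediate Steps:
a(m) = 2/(-m**2 + 2*m) (a(m) = 2/(m + (m - m*m)) = 2/(m + (m - m**2)) = 2/(-m**2 + 2*m))
K(G) = 1/(7 + G) (K(G) = 1/(G + 7) = 1/(7 + G))
Z(b, T) = 2*b
Z(-451, a(-16) + K(-9)) - 1*200628 = 2*(-451) - 1*200628 = -902 - 200628 = -201530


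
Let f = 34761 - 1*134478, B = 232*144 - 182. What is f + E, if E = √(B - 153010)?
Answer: -99717 + 2*I*√29946 ≈ -99717.0 + 346.1*I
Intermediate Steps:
B = 33226 (B = 33408 - 182 = 33226)
f = -99717 (f = 34761 - 134478 = -99717)
E = 2*I*√29946 (E = √(33226 - 153010) = √(-119784) = 2*I*√29946 ≈ 346.1*I)
f + E = -99717 + 2*I*√29946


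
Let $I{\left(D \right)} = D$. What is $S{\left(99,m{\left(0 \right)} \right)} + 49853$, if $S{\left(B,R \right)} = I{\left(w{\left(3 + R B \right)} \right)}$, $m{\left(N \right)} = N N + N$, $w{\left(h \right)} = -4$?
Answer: $49849$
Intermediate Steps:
$m{\left(N \right)} = N + N^{2}$ ($m{\left(N \right)} = N^{2} + N = N + N^{2}$)
$S{\left(B,R \right)} = -4$
$S{\left(99,m{\left(0 \right)} \right)} + 49853 = -4 + 49853 = 49849$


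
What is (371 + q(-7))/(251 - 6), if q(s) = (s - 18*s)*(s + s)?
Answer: -37/7 ≈ -5.2857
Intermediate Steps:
q(s) = -34*s**2 (q(s) = (-17*s)*(2*s) = -34*s**2)
(371 + q(-7))/(251 - 6) = (371 - 34*(-7)**2)/(251 - 6) = (371 - 34*49)/245 = (371 - 1666)*(1/245) = -1295*1/245 = -37/7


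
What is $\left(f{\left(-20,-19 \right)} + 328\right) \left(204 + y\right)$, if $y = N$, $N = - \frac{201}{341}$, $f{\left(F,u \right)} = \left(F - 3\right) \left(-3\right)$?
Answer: $\frac{27537111}{341} \approx 80754.0$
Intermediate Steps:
$f{\left(F,u \right)} = 9 - 3 F$ ($f{\left(F,u \right)} = \left(-3 + F\right) \left(-3\right) = 9 - 3 F$)
$N = - \frac{201}{341}$ ($N = \left(-201\right) \frac{1}{341} = - \frac{201}{341} \approx -0.58944$)
$y = - \frac{201}{341} \approx -0.58944$
$\left(f{\left(-20,-19 \right)} + 328\right) \left(204 + y\right) = \left(\left(9 - -60\right) + 328\right) \left(204 - \frac{201}{341}\right) = \left(\left(9 + 60\right) + 328\right) \frac{69363}{341} = \left(69 + 328\right) \frac{69363}{341} = 397 \cdot \frac{69363}{341} = \frac{27537111}{341}$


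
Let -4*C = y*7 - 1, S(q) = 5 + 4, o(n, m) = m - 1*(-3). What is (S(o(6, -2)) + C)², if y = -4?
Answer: 4225/16 ≈ 264.06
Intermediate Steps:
o(n, m) = 3 + m (o(n, m) = m + 3 = 3 + m)
S(q) = 9
C = 29/4 (C = -(-4*7 - 1)/4 = -(-28 - 1)/4 = -¼*(-29) = 29/4 ≈ 7.2500)
(S(o(6, -2)) + C)² = (9 + 29/4)² = (65/4)² = 4225/16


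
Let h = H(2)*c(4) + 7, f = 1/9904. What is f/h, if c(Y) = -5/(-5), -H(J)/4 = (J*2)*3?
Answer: -1/406064 ≈ -2.4627e-6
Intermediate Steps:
H(J) = -24*J (H(J) = -4*J*2*3 = -4*2*J*3 = -24*J)
c(Y) = 1 (c(Y) = -5*(-⅕) = 1)
f = 1/9904 ≈ 0.00010097
h = -41 (h = -24*2*1 + 7 = -48*1 + 7 = -48 + 7 = -41)
f/h = (1/9904)/(-41) = (1/9904)*(-1/41) = -1/406064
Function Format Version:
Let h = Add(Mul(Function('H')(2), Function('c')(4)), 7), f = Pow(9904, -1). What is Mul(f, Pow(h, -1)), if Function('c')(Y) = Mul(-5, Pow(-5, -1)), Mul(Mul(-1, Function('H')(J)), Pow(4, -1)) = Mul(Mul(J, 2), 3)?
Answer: Rational(-1, 406064) ≈ -2.4627e-6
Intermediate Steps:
Function('H')(J) = Mul(-24, J) (Function('H')(J) = Mul(-4, Mul(Mul(J, 2), 3)) = Mul(-4, Mul(Mul(2, J), 3)) = Mul(-4, Mul(6, J)) = Mul(-24, J))
Function('c')(Y) = 1 (Function('c')(Y) = Mul(-5, Rational(-1, 5)) = 1)
f = Rational(1, 9904) ≈ 0.00010097
h = -41 (h = Add(Mul(Mul(-24, 2), 1), 7) = Add(Mul(-48, 1), 7) = Add(-48, 7) = -41)
Mul(f, Pow(h, -1)) = Mul(Rational(1, 9904), Pow(-41, -1)) = Mul(Rational(1, 9904), Rational(-1, 41)) = Rational(-1, 406064)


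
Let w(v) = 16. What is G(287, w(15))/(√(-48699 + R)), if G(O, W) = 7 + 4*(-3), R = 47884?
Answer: I*√815/163 ≈ 0.17514*I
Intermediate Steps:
G(O, W) = -5 (G(O, W) = 7 - 12 = -5)
G(287, w(15))/(√(-48699 + R)) = -5/√(-48699 + 47884) = -5*(-I*√815/815) = -(-1)*I*√815/163 = I*√815/163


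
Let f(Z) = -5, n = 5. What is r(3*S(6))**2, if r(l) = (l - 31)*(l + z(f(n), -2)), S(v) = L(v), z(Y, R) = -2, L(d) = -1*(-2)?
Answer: 10000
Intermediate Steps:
L(d) = 2
S(v) = 2
r(l) = (-31 + l)*(-2 + l) (r(l) = (l - 31)*(l - 2) = (-31 + l)*(-2 + l))
r(3*S(6))**2 = (62 + (3*2)**2 - 99*2)**2 = (62 + 6**2 - 33*6)**2 = (62 + 36 - 198)**2 = (-100)**2 = 10000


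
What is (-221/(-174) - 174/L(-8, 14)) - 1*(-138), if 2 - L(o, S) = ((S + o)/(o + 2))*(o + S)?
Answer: 40897/348 ≈ 117.52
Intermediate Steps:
L(o, S) = 2 - (S + o)²/(2 + o) (L(o, S) = 2 - (S + o)/(o + 2)*(o + S) = 2 - (S + o)/(2 + o)*(S + o) = 2 - (S + o)²/(2 + o))
(-221/(-174) - 174/L(-8, 14)) - 1*(-138) = (-221/(-174) - 174*(2 - 8)/(4 - (14 - 8)² + 2*(-8))) - 1*(-138) = (-221*(-1/174) - 174*(-6/(4 - 1*6² - 16))) + 138 = (221/174 - 174*(-6/(4 - 1*36 - 16))) + 138 = (221/174 - 174*(-6/(4 - 36 - 16))) + 138 = (221/174 - 174/((-⅙*(-48)))) + 138 = (221/174 - 174/8) + 138 = (221/174 - 174*⅛) + 138 = (221/174 - 87/4) + 138 = -7127/348 + 138 = 40897/348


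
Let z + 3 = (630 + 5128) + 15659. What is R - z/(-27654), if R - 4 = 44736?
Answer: 206210229/4609 ≈ 44741.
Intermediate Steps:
R = 44740 (R = 4 + 44736 = 44740)
z = 21414 (z = -3 + ((630 + 5128) + 15659) = -3 + (5758 + 15659) = -3 + 21417 = 21414)
R - z/(-27654) = 44740 - 21414/(-27654) = 44740 - 21414*(-1)/27654 = 44740 - 1*(-3569/4609) = 44740 + 3569/4609 = 206210229/4609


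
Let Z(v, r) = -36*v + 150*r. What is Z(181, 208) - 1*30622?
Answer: -5938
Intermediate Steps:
Z(181, 208) - 1*30622 = (-36*181 + 150*208) - 1*30622 = (-6516 + 31200) - 30622 = 24684 - 30622 = -5938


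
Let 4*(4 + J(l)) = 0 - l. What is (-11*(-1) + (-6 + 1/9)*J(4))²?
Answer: 132496/81 ≈ 1635.8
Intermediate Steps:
J(l) = -4 - l/4 (J(l) = -4 + (0 - l)/4 = -4 + (-l)/4 = -4 - l/4)
(-11*(-1) + (-6 + 1/9)*J(4))² = (-11*(-1) + (-6 + 1/9)*(-4 - ¼*4))² = (11 + (-6 + ⅑)*(-4 - 1))² = (11 - 53/9*(-5))² = (11 + 265/9)² = (364/9)² = 132496/81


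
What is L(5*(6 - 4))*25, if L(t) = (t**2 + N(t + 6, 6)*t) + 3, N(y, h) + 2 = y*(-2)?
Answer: -5925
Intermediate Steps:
N(y, h) = -2 - 2*y (N(y, h) = -2 + y*(-2) = -2 - 2*y)
L(t) = 3 + t**2 + t*(-14 - 2*t) (L(t) = (t**2 + (-2 - 2*(t + 6))*t) + 3 = (t**2 + (-2 - 2*(6 + t))*t) + 3 = (t**2 + (-2 + (-12 - 2*t))*t) + 3 = (t**2 + (-14 - 2*t)*t) + 3 = (t**2 + t*(-14 - 2*t)) + 3 = 3 + t**2 + t*(-14 - 2*t))
L(5*(6 - 4))*25 = (3 - (5*(6 - 4))**2 - 70*(6 - 4))*25 = (3 - (5*2)**2 - 70*2)*25 = (3 - 1*10**2 - 14*10)*25 = (3 - 1*100 - 140)*25 = (3 - 100 - 140)*25 = -237*25 = -5925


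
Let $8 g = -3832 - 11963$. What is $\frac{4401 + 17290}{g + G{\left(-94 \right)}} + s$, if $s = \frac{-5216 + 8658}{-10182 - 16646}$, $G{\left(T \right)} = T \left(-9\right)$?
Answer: $- \frac{2343240059}{121088178} \approx -19.352$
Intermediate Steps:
$g = - \frac{15795}{8}$ ($g = \frac{-3832 - 11963}{8} = \frac{1}{8} \left(-15795\right) = - \frac{15795}{8} \approx -1974.4$)
$G{\left(T \right)} = - 9 T$
$s = - \frac{1721}{13414}$ ($s = \frac{3442}{-26828} = 3442 \left(- \frac{1}{26828}\right) = - \frac{1721}{13414} \approx -0.1283$)
$\frac{4401 + 17290}{g + G{\left(-94 \right)}} + s = \frac{4401 + 17290}{- \frac{15795}{8} - -846} - \frac{1721}{13414} = \frac{21691}{- \frac{15795}{8} + 846} - \frac{1721}{13414} = \frac{21691}{- \frac{9027}{8}} - \frac{1721}{13414} = 21691 \left(- \frac{8}{9027}\right) - \frac{1721}{13414} = - \frac{173528}{9027} - \frac{1721}{13414} = - \frac{2343240059}{121088178}$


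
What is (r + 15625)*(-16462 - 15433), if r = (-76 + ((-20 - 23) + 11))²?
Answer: -870382655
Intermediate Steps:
r = 11664 (r = (-76 + (-43 + 11))² = (-76 - 32)² = (-108)² = 11664)
(r + 15625)*(-16462 - 15433) = (11664 + 15625)*(-16462 - 15433) = 27289*(-31895) = -870382655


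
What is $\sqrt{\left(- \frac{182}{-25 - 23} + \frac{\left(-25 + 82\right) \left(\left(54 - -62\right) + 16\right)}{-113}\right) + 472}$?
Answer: $\frac{\sqrt{752424738}}{1356} \approx 20.229$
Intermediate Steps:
$\sqrt{\left(- \frac{182}{-25 - 23} + \frac{\left(-25 + 82\right) \left(\left(54 - -62\right) + 16\right)}{-113}\right) + 472} = \sqrt{\left(- \frac{182}{-48} + 57 \left(\left(54 + 62\right) + 16\right) \left(- \frac{1}{113}\right)\right) + 472} = \sqrt{\left(\left(-182\right) \left(- \frac{1}{48}\right) + 57 \left(116 + 16\right) \left(- \frac{1}{113}\right)\right) + 472} = \sqrt{\left(\frac{91}{24} + 57 \cdot 132 \left(- \frac{1}{113}\right)\right) + 472} = \sqrt{\left(\frac{91}{24} + 7524 \left(- \frac{1}{113}\right)\right) + 472} = \sqrt{\left(\frac{91}{24} - \frac{7524}{113}\right) + 472} = \sqrt{- \frac{170293}{2712} + 472} = \sqrt{\frac{1109771}{2712}} = \frac{\sqrt{752424738}}{1356}$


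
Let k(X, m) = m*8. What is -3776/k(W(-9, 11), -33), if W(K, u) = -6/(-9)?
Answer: 472/33 ≈ 14.303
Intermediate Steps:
W(K, u) = ⅔ (W(K, u) = -6*(-⅑) = ⅔)
k(X, m) = 8*m
-3776/k(W(-9, 11), -33) = -3776/(8*(-33)) = -3776/(-264) = -3776*(-1/264) = 472/33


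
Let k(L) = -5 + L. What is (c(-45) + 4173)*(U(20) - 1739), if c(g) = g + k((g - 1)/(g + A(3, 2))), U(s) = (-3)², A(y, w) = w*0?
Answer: -64211026/9 ≈ -7.1346e+6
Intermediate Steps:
A(y, w) = 0
U(s) = 9
c(g) = -5 + g + (-1 + g)/g (c(g) = g + (-5 + (g - 1)/(g + 0)) = g + (-5 + (-1 + g)/g) = -5 + g + (-1 + g)/g)
(c(-45) + 4173)*(U(20) - 1739) = ((-4 - 45 - 1/(-45)) + 4173)*(9 - 1739) = ((-4 - 45 - 1*(-1/45)) + 4173)*(-1730) = ((-4 - 45 + 1/45) + 4173)*(-1730) = (-2204/45 + 4173)*(-1730) = (185581/45)*(-1730) = -64211026/9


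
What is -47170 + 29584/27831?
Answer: -1312758686/27831 ≈ -47169.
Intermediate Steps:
-47170 + 29584/27831 = -1312758686/27831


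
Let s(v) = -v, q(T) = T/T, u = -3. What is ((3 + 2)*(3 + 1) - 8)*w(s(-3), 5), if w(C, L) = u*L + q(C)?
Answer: -168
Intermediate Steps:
q(T) = 1
w(C, L) = 1 - 3*L (w(C, L) = -3*L + 1 = 1 - 3*L)
((3 + 2)*(3 + 1) - 8)*w(s(-3), 5) = ((3 + 2)*(3 + 1) - 8)*(1 - 3*5) = (5*4 - 8)*(1 - 15) = (20 - 8)*(-14) = 12*(-14) = -168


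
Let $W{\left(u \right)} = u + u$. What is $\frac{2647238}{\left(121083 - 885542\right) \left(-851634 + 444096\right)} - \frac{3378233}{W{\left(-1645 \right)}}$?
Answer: $\frac{526237648764455753}{512493321244590} \approx 1026.8$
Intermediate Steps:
$W{\left(u \right)} = 2 u$
$\frac{2647238}{\left(121083 - 885542\right) \left(-851634 + 444096\right)} - \frac{3378233}{W{\left(-1645 \right)}} = \frac{2647238}{\left(121083 - 885542\right) \left(-851634 + 444096\right)} - \frac{3378233}{2 \left(-1645\right)} = \frac{2647238}{\left(-764459\right) \left(-407538\right)} - \frac{3378233}{-3290} = \frac{2647238}{311546091942} - - \frac{3378233}{3290} = 2647238 \cdot \frac{1}{311546091942} + \frac{3378233}{3290} = \frac{1323619}{155773045971} + \frac{3378233}{3290} = \frac{526237648764455753}{512493321244590}$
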